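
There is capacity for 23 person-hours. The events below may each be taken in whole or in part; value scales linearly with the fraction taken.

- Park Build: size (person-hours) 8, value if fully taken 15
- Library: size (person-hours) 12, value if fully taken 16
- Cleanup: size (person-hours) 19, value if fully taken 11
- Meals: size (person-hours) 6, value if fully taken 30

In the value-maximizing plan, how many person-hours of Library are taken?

9

Sort by value density: Meals 30/6≈5, Park Build 15/8≈1.88, Library 16/12≈1.33, Cleanup 11/19≈0.579.
Meals: take in full, 6 person-hours for value 30 → 17 left.
Take all of Park Build (8 person-hours, value 15) → 9 person-hours left.
9 person-hours left: a 9/12 share of Library gives 16×9/12 = 12.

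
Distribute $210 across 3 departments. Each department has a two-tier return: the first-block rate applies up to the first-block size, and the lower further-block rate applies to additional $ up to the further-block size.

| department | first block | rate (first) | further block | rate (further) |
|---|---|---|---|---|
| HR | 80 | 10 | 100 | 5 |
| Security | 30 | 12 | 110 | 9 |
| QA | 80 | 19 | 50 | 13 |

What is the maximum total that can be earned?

3030

Rank every tier by rate: QA/first 19 > QA/second 13 > Security/first 12 > HR/first 10 > Security/second 9 > HR/second 5.
Fill QA first block (80 at 19) → 130 left.
Fill QA second block (50 at 13) → 80 left.
Security first at 12: fill all 30 → 50 left.
HR first at 10: only 50 left, fill 50.
Total = 19×80 + 13×50 + 12×30 + 10×50 = 3030.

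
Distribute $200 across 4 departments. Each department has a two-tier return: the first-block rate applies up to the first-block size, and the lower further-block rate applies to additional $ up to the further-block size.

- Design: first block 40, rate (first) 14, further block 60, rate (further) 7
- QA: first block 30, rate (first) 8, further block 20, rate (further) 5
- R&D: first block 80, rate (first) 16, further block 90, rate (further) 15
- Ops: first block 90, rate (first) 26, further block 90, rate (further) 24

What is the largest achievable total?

Rank every tier by rate: Ops/tier1 26 > Ops/tier2 24 > R&D/tier1 16 > R&D/tier2 15 > Design/tier1 14 > QA/tier1 8 > Design/tier2 7 > QA/tier2 5.
Fill Ops tier1 block (90 at 26) → 110 left.
Fill Ops tier2 block (90 at 24) → 20 left.
R&D tier1 at 16: only 20 left, fill 20.
Total = 26×90 + 24×90 + 16×20 = 4820.

4820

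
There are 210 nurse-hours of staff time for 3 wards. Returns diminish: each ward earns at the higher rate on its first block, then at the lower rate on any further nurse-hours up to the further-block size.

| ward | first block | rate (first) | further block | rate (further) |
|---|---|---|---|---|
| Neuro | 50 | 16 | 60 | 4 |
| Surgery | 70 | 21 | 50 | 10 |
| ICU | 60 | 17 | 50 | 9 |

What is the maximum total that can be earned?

Rank every tier by rate: Surgery/tier1 21 > ICU/tier1 17 > Neuro/tier1 16 > Surgery/tier2 10 > ICU/tier2 9 > Neuro/tier2 4.
Surgery tier1 at 21: fill all 70 → 140 left.
ICU/tier1 (17): +60 → 80 left.
Neuro tier1 at 16: fill all 50 → 30 left.
Surgery/tier2: +30 of 50 at 10; pool empty.
Total = 21×70 + 17×60 + 16×50 + 10×30 = 3590.

3590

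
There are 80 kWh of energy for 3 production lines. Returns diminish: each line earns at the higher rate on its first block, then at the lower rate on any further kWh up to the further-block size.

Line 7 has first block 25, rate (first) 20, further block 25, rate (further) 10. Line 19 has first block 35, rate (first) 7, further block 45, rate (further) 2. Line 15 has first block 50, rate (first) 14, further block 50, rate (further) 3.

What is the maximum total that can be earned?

Rank every tier by rate: Line 7/tier1 20 > Line 15/tier1 14 > Line 7/tier2 10 > Line 19/tier1 7 > Line 15/tier2 3 > Line 19/tier2 2.
Fill Line 7 tier1 block (25 at 20) ; 55 left.
Fill Line 15 tier1 block (50 at 14) ; 5 left.
Line 7 tier2 at 10: only 5 left, fill 5.
Total = 20×25 + 14×50 + 10×5 = 1250.

1250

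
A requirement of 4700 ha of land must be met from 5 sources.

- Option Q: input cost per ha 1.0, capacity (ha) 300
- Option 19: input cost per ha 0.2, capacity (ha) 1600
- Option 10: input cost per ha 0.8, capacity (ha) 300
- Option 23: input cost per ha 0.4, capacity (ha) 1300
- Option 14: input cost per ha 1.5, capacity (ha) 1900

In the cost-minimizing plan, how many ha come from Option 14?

1200

Use sources in increasing cost order.
Option 19 (0.2): use full 1600 → 3100 ha to go.
Option 23 (0.4): use full 1300 → 1800 ha to go.
Take 300 from Option 10 at 0.8 → need 1500 more.
Option Q at 1.0: take all 300 ha → 1200 still needed.
Option 14 (1.5): take the remaining 1200 → done.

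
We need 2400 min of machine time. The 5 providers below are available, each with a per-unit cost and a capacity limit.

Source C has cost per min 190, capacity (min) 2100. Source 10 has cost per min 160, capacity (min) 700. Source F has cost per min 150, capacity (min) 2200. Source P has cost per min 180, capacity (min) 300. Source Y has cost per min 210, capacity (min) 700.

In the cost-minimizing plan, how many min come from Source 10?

Use providers in increasing cost order.
Take 2200 from Source F at 150 ; need 200 more.
Take 200 from Source 10 at 160 to finish.
Source P, Source C, Source Y: unused.

200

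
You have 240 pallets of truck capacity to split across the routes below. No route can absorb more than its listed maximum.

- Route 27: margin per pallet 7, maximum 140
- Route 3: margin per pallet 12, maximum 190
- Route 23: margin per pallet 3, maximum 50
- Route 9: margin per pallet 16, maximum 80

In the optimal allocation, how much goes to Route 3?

Highest margin per pallet first: Route 9 16 > Route 3 12 > Route 27 7 > Route 23 3.
Give Route 9 80 to hit its cap of 80 ; 160 left.
Route 3: +160 (room for 190) → 160. Pool exhausted.

160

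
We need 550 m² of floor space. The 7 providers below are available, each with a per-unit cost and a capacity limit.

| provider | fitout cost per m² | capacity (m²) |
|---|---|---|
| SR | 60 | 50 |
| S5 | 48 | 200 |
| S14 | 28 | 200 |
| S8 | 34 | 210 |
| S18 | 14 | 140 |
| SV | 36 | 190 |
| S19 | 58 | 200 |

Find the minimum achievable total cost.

Cheapest first:
Take 140 from S18 at 14 → need 410 more.
Take 200 from S14 at 28 → need 210 more.
S8 at 34: take all 210 m² → 0 still needed.
SV, S5, S19, SR: unused.
Cost = 140×14 + 200×28 + 210×34 = 14700.

14700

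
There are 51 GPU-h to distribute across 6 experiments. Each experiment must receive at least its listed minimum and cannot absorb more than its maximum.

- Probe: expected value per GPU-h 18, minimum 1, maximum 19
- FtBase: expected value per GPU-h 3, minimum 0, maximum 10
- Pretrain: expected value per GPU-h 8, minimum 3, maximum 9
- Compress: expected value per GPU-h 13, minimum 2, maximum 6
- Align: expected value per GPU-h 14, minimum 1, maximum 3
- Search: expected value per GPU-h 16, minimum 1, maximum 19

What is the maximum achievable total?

798

Meeting every minimum uses 1+0+3+2+1+1 = 8 GPU-h, leaving 43.
Highest expected value per GPU-h first: Probe 18 > Search 16 > Align 14 > Compress 13 > Pretrain 8 > FtBase 3.
Probe takes 18 more to reach its cap of 19 — 25 left.
Search: +18 to 19 (cap) — 7 left.
Align takes 2 more to reach its cap of 3 — 5 left.
Give Compress 4 more to hit its cap of 6 — 1 left.
Only 1 left; Pretrain takes them to reach 4.
Total = 18×19 + 8×4 + 13×6 + 14×3 + 16×19 = 798.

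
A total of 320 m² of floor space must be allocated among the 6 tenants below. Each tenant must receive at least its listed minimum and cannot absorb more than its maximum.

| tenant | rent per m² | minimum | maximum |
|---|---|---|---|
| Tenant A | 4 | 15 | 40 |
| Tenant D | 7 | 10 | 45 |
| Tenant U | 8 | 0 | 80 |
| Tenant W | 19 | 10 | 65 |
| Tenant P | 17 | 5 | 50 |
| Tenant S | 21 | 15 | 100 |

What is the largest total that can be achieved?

4955

Meeting every minimum uses 15+10+0+10+5+15 = 55 m², leaving 265.
Rank by rent per m²: Tenant S 21 > Tenant W 19 > Tenant P 17 > Tenant U 8 > Tenant D 7 > Tenant A 4.
Tenant S takes 85 more to reach its cap of 100 ; 180 left.
Tenant W takes 55 more to reach its cap of 65 ; 125 left.
Tenant P takes 45 more to reach its cap of 50 ; 80 left.
Tenant U takes 80 more to reach its cap of 80 ; 0 left.
Total = 4×15 + 7×10 + 8×80 + 19×65 + 17×50 + 21×100 = 4955.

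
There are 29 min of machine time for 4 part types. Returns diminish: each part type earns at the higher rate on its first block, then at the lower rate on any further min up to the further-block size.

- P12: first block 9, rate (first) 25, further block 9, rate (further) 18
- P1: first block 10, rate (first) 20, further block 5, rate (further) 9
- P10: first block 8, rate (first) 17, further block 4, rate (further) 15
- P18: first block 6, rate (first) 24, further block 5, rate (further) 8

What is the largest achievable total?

Order all 8 blocks by rate: P12/first 25 > P18/first 24 > P1/first 20 > P12/second 18 > P10/first 17 > P10/second 15 > P1/second 9 > P18/second 8.
P12/first (25): +9 ; 20 left.
Fill P18 first block (6 at 24) ; 14 left.
Fill P1 first block (10 at 20) ; 4 left.
P12 second at 18: only 4 left, fill 4.
Total = 25×9 + 24×6 + 20×10 + 18×4 = 641.

641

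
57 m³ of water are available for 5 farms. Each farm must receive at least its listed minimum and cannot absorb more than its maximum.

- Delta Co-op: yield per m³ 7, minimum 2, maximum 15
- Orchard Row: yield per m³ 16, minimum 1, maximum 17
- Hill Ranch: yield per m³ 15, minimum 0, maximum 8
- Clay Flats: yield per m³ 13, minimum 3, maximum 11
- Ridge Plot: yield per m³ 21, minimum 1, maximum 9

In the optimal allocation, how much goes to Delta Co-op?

Meeting every minimum uses 2+1+0+3+1 = 7 m³, leaving 50.
Order the farms by yield per m³: Ridge Plot 21 > Orchard Row 16 > Hill Ranch 15 > Clay Flats 13 > Delta Co-op 7.
Ridge Plot takes 8 more to reach its cap of 9 → 42 left.
Give Orchard Row 16 more to hit its cap of 17 → 26 left.
Hill Ranch: +8 to 8 (cap) → 18 left.
Give Clay Flats 8 more to hit its cap of 11 → 10 left.
Delta Co-op: +10 (room for 13) → 12. Pool exhausted.

12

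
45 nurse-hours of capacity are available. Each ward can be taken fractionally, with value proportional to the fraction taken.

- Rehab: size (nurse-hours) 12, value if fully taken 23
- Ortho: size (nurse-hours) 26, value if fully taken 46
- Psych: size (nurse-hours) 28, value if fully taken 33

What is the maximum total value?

Rank by value-to-size ratio: Rehab 23/12≈1.92, Ortho 46/26≈1.77, Psych 33/28≈1.18.
Take all of Rehab (12 nurse-hours, value 23) ; 33 nurse-hours left.
All 26 nurse-hours of Ortho fit (value 46) ; 7 remain.
Only 7 nurse-hours remain; take 7/28 of Psych for value 33×7/28 = 8.25.
Total value = 77.25.

77.25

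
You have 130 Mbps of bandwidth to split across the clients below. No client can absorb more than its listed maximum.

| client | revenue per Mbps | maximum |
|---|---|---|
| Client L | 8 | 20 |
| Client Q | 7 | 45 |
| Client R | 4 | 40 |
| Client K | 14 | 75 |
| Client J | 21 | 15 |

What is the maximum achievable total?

Order the clients by revenue per Mbps: Client J 21 > Client K 14 > Client L 8 > Client Q 7 > Client R 4.
Client J takes 15 to reach its cap of 15 — 115 left.
Client K takes 75 to reach its cap of 75 — 40 left.
Client L takes 20 to reach its cap of 20 — 20 left.
Client Q has room for 45 but only 20 remain, so it gets 20.
Total = 8×20 + 7×20 + 14×75 + 21×15 = 1665.

1665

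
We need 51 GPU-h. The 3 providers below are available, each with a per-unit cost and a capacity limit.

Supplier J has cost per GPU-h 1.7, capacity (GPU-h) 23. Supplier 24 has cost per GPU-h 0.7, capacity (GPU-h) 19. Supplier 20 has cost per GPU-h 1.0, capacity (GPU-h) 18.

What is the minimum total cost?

55.1

Use providers in increasing cost order.
Take 19 from Supplier 24 at 0.7 → need 32 more.
Take 18 from Supplier 20 at 1.0 → need 14 more.
Supplier J (1.7): take the remaining 14 → done.
Cost = 19×0.7 + 18×1.0 + 14×1.7 = 55.1.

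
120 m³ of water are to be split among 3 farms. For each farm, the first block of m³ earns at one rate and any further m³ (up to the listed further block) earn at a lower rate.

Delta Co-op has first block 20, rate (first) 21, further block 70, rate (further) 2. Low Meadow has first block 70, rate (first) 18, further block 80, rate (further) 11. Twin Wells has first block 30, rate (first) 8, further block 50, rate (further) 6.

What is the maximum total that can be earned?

Order all 6 blocks by rate: Delta Co-op/tier1 21 > Low Meadow/tier1 18 > Low Meadow/tier2 11 > Twin Wells/tier1 8 > Twin Wells/tier2 6 > Delta Co-op/tier2 2.
Delta Co-op/tier1 (21): +20 ; 100 left.
Low Meadow tier1 at 18: fill all 70 ; 30 left.
Low Meadow/tier2: +30 of 80 at 11; pool empty.
Total = 21×20 + 18×70 + 11×30 = 2010.

2010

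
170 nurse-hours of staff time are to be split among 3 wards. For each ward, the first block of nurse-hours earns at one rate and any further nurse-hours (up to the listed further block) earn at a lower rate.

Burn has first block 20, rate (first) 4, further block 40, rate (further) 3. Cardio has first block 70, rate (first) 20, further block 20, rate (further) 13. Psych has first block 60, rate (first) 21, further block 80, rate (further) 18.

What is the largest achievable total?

3380

Order all 6 blocks by rate: Psych/T1 21 > Cardio/T1 20 > Psych/T2 18 > Cardio/T2 13 > Burn/T1 4 > Burn/T2 3.
Psych/T1 (21): +60 — 110 left.
Cardio T1 at 20: fill all 70 — 40 left.
Psych T2 at 18: only 40 left, fill 40.
Total = 21×60 + 20×70 + 18×40 = 3380.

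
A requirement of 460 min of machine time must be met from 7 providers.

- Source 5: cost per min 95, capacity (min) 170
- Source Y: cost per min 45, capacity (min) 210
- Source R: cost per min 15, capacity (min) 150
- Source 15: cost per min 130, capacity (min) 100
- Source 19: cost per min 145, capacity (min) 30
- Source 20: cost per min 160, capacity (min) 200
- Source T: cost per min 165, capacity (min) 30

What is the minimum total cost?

Use providers in increasing cost order.
Source R (15): use full 150 — 310 min to go.
Take 210 from Source Y at 45 — need 100 more.
Take 100 from Source 5 at 95 to finish.
Source 15, Source 19, Source 20, Source T: unused.
Cost = 150×15 + 210×45 + 100×95 = 21200.

21200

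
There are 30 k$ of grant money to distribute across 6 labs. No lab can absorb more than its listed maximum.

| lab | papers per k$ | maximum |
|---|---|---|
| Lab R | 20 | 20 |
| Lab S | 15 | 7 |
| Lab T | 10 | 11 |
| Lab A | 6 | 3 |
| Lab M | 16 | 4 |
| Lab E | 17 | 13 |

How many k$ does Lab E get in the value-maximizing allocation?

Rank by papers per k$: Lab R 20 > Lab E 17 > Lab M 16 > Lab S 15 > Lab T 10 > Lab A 6.
Lab R: +20 to 20 (cap) ; 10 left.
Lab E has room for 13 but only 10 remain, so it gets 10.

10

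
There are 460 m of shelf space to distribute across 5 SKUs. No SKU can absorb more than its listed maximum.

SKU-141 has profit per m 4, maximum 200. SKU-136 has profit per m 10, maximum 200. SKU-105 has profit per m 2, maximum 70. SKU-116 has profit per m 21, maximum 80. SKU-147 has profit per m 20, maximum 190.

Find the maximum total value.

7380

Order the SKUs by profit per m: SKU-116 21 > SKU-147 20 > SKU-136 10 > SKU-141 4 > SKU-105 2.
Give SKU-116 80 to hit its cap of 80 → 380 left.
SKU-147: +190 to 190 (cap) → 190 left.
SKU-136 has room for 200 but only 190 remain, so it gets 190.
Total = 10×190 + 21×80 + 20×190 = 7380.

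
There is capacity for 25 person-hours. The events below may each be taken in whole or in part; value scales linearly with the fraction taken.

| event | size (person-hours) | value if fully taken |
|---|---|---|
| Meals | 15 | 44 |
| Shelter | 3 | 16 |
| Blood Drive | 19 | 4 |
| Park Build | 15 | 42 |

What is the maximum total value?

Best value per unit of size first: Shelter 16/3≈5.33, Meals 44/15≈2.93, Park Build 42/15≈2.8, Blood Drive 4/19≈0.211.
Take all of Shelter (3 person-hours, value 16) — 22 person-hours left.
Meals: take in full, 15 person-hours for value 44 — 7 left.
Only 7 person-hours remain; take 7/15 of Park Build for value 42×7/15 = 19.6.
Total value = 79.6.

79.6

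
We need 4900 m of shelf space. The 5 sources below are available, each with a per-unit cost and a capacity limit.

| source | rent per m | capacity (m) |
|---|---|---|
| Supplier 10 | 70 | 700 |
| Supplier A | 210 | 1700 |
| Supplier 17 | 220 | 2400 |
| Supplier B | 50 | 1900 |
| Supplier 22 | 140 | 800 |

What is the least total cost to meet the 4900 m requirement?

Use sources in increasing cost order.
Supplier B (50): use full 1900 → 3000 m to go.
Take 700 from Supplier 10 at 70 → need 2300 more.
Supplier 22 (140): use full 800 → 1500 m to go.
Take 1500 from Supplier A at 210 to finish.
Supplier 17: unused.
Cost = 1900×50 + 700×70 + 800×140 + 1500×210 = 571000.

571000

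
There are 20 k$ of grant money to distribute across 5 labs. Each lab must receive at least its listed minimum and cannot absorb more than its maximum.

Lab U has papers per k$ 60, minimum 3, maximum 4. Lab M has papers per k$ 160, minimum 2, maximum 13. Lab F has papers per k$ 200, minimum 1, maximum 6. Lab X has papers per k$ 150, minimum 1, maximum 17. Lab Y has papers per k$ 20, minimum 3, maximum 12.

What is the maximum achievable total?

Meeting every minimum uses 3+2+1+1+3 = 10 k$, leaving 10.
Rank by papers per k$: Lab F 200 > Lab M 160 > Lab X 150 > Lab U 60 > Lab Y 20.
Lab F takes 5 more to reach its cap of 6 ; 5 left.
Lab M: +5 (room for 11) → 7. Pool exhausted.
Total = 60×3 + 160×7 + 200×6 + 150×1 + 20×3 = 2710.

2710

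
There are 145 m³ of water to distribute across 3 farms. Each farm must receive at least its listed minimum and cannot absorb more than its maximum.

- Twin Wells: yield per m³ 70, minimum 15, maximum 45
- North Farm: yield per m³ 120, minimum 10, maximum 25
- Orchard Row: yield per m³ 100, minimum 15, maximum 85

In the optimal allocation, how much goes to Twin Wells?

35

Meeting every minimum uses 15+10+15 = 40 m³, leaving 105.
Rank by yield per m³: North Farm 120 > Orchard Row 100 > Twin Wells 70.
Give North Farm 15 more to hit its cap of 25 — 90 left.
Orchard Row takes 70 more to reach its cap of 85 — 20 left.
Only 20 left; Twin Wells takes them to reach 35.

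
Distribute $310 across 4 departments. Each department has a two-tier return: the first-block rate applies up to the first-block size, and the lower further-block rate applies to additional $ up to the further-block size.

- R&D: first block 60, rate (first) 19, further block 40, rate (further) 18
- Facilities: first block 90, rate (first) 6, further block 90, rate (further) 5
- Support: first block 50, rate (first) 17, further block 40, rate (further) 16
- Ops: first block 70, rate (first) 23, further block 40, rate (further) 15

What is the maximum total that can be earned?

5620

Order all 8 blocks by rate: Ops/T1 23 > R&D/T1 19 > R&D/T2 18 > Support/T1 17 > Support/T2 16 > Ops/T2 15 > Facilities/T1 6 > Facilities/T2 5.
Fill Ops T1 block (70 at 23) ; 240 left.
R&D/T1 (19): +60 ; 180 left.
R&D T2 at 18: fill all 40 ; 140 left.
Fill Support T1 block (50 at 17) ; 90 left.
Support T2 at 16: fill all 40 ; 50 left.
Ops/T2 (15): +40 ; 10 left.
Facilities/T1: +10 of 90 at 6; pool empty.
Total = 23×70 + 19×60 + 18×40 + 17×50 + 16×40 + 15×40 + 6×10 = 5620.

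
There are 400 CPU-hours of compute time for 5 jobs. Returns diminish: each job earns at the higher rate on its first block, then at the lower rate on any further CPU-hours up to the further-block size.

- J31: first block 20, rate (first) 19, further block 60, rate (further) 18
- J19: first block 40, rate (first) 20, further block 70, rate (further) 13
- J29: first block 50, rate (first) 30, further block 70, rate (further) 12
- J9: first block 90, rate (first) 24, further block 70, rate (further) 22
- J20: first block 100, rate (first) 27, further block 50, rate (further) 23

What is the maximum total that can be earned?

Treat each block as its own option and order by rate: J29/tier1 30 > J20/tier1 27 > J9/tier1 24 > J20/tier2 23 > J9/tier2 22 > J19/tier1 20 > J31/tier1 19 > J31/tier2 18 > J19/tier2 13 > J29/tier2 12.
J29 tier1 at 30: fill all 50 ; 350 left.
Fill J20 tier1 block (100 at 27) ; 250 left.
Fill J9 tier1 block (90 at 24) ; 160 left.
Fill J20 tier2 block (50 at 23) ; 110 left.
Fill J9 tier2 block (70 at 22) ; 40 left.
J19/tier1 (20): +40 ; 0 left.
Total = 30×50 + 27×100 + 24×90 + 23×50 + 22×70 + 20×40 = 9850.

9850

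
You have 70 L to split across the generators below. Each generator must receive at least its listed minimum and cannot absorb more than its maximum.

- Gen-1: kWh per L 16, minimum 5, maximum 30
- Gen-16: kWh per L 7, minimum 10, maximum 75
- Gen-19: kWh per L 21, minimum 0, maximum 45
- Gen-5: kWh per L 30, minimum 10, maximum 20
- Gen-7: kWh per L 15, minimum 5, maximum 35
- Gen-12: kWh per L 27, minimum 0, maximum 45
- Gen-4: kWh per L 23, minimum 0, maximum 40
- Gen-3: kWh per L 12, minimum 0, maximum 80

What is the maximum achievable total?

Meeting every minimum uses 5+10+0+10+5+0+0+0 = 30 L, leaving 40.
Order the generators by kWh per L: Gen-5 30 > Gen-12 27 > Gen-4 23 > Gen-19 21 > Gen-1 16 > Gen-7 15 > Gen-3 12 > Gen-16 7.
Gen-5 takes 10 more to reach its cap of 20 — 30 left.
Only 30 left; Gen-12 takes them to reach 30.
Total = 16×5 + 7×10 + 30×20 + 15×5 + 27×30 = 1635.

1635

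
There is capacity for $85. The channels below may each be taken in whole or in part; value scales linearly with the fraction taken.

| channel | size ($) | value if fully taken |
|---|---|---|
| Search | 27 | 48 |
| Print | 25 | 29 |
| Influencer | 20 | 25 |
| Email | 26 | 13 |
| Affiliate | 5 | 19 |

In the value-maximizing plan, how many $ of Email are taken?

Rank by value-to-size ratio: Affiliate 19/5≈3.8, Search 48/27≈1.78, Influencer 25/20≈1.25, Print 29/25≈1.16, Email 13/26≈0.5.
All 5 $ of Affiliate fit (value 19) ; 80 remain.
Take all of Search (27 $, value 48) ; 53 $ left.
Influencer: take in full, 20 $ for value 25 ; 33 left.
Print: take in full, 25 $ for value 29 ; 8 left.
8 $ left: a 8/26 share of Email gives 13×8/26 = 4.

8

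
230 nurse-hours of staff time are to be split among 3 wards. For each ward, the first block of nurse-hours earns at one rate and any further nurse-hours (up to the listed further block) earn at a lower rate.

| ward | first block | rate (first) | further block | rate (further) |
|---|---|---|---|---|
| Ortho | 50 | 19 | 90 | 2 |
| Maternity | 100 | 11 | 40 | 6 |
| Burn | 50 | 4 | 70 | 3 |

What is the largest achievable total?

Rank every tier by rate: Ortho/first 19 > Maternity/first 11 > Maternity/second 6 > Burn/first 4 > Burn/second 3 > Ortho/second 2.
Ortho/first (19): +50 — 180 left.
Fill Maternity first block (100 at 11) — 80 left.
Maternity/second (6): +40 — 40 left.
Burn/first: +40 of 50 at 4; pool empty.
Total = 19×50 + 11×100 + 6×40 + 4×40 = 2450.

2450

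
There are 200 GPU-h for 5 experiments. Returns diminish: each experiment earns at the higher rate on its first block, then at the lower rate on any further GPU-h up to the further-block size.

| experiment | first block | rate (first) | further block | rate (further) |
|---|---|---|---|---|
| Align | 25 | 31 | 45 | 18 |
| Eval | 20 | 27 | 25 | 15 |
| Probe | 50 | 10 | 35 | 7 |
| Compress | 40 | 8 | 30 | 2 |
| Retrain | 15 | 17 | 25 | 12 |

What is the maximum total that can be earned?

3505

Order all 10 blocks by rate: Align/T1 31 > Eval/T1 27 > Align/T2 18 > Retrain/T1 17 > Eval/T2 15 > Retrain/T2 12 > Probe/T1 10 > Compress/T1 8 > Probe/T2 7 > Compress/T2 2.
Fill Align T1 block (25 at 31) → 175 left.
Fill Eval T1 block (20 at 27) → 155 left.
Fill Align T2 block (45 at 18) → 110 left.
Retrain T1 at 17: fill all 15 → 95 left.
Eval/T2 (15): +25 → 70 left.
Fill Retrain T2 block (25 at 12) → 45 left.
Probe T1 at 10: only 45 left, fill 45.
Total = 31×25 + 27×20 + 18×45 + 17×15 + 15×25 + 12×25 + 10×45 = 3505.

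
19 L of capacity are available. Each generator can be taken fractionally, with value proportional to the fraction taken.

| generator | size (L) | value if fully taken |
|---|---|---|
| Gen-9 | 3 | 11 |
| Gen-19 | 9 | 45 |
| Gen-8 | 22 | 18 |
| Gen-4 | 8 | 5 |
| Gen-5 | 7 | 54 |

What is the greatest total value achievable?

Rank by value-to-size ratio: Gen-5 54/7≈7.71, Gen-19 45/9≈5, Gen-9 11/3≈3.67, Gen-8 18/22≈0.818, Gen-4 5/8≈0.625.
All 7 L of Gen-5 fit (value 54) → 12 remain.
Gen-19: take in full, 9 L for value 45 → 3 left.
Gen-9: take in full, 3 L for value 11 → 0 left.
Total value = 110.

110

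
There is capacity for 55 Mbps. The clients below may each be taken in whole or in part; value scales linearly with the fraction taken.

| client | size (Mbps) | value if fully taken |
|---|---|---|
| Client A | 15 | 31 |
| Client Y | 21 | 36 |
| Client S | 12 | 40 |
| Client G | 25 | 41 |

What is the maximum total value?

118.48

Sort by value density: Client S 40/12≈3.33, Client A 31/15≈2.07, Client Y 36/21≈1.71, Client G 41/25≈1.64.
Client S: take in full, 12 Mbps for value 40 → 43 left.
All 15 Mbps of Client A fit (value 31) → 28 remain.
All 21 Mbps of Client Y fit (value 36) → 7 remain.
7 Mbps left: a 7/25 share of Client G gives 41×7/25 = 11.48.
Total value = 118.48.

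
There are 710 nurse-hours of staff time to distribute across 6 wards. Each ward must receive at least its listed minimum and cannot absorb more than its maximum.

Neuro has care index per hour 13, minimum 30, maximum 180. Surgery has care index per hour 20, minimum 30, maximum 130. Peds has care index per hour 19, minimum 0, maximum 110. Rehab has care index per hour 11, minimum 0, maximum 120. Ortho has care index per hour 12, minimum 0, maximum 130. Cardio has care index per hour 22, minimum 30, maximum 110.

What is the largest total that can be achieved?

11560

Meeting every minimum uses 30+30+0+0+0+30 = 90 nurse-hours, leaving 620.
Order the wards by care index per hour: Cardio 22 > Surgery 20 > Peds 19 > Neuro 13 > Ortho 12 > Rehab 11.
Cardio: +80 to 110 (cap) — 540 left.
Give Surgery 100 more to hit its cap of 130 — 440 left.
Peds takes 110 more to reach its cap of 110 — 330 left.
Give Neuro 150 more to hit its cap of 180 — 180 left.
Ortho takes 130 more to reach its cap of 130 — 50 left.
Only 50 left; Rehab takes them to reach 50.
Total = 13×180 + 20×130 + 19×110 + 11×50 + 12×130 + 22×110 = 11560.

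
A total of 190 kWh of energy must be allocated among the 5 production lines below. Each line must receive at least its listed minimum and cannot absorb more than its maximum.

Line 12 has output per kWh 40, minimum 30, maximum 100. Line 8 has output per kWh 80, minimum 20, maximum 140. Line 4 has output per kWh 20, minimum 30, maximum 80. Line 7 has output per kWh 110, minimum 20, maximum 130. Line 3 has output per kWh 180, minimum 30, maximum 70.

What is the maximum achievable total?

Meeting every minimum uses 30+20+30+20+30 = 130 kWh, leaving 60.
Rank by output per kWh: Line 3 180 > Line 7 110 > Line 8 80 > Line 12 40 > Line 4 20.
Line 3 takes 40 more to reach its cap of 70 → 20 left.
Only 20 left; Line 7 takes them to reach 40.
Total = 40×30 + 80×20 + 20×30 + 110×40 + 180×70 = 20400.

20400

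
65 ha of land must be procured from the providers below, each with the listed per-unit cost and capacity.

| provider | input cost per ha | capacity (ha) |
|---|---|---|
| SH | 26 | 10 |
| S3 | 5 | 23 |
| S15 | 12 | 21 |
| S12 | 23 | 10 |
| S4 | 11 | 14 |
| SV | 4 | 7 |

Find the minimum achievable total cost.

Use providers in increasing cost order.
SV (4): use full 7 → 58 ha to go.
S3 at 5: take all 23 ha → 35 still needed.
S4 at 11: take all 14 ha → 21 still needed.
S15 (12): use full 21 → 0 ha to go.
S12, SH: unused.
Cost = 7×4 + 23×5 + 14×11 + 21×12 = 549.

549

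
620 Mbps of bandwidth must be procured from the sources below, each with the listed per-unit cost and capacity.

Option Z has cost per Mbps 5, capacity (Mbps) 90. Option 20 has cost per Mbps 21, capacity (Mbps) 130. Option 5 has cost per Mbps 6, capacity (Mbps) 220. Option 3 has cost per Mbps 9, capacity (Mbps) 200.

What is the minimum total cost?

5880

Fill from the cheapest source first.
Option Z at 5: take all 90 Mbps → 530 still needed.
Option 5 (6): use full 220 → 310 Mbps to go.
Option 3 at 9: take all 200 Mbps → 110 still needed.
Take 110 from Option 20 at 21 to finish.
Cost = 90×5 + 220×6 + 200×9 + 110×21 = 5880.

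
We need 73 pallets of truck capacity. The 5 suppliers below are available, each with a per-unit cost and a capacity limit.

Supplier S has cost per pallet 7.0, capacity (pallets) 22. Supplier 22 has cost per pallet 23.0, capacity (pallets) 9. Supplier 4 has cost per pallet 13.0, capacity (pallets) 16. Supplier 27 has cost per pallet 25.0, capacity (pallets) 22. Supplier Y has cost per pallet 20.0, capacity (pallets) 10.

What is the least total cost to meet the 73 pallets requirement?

Fill from the cheapest supplier first.
Supplier S at 7.0: take all 22 pallets → 51 still needed.
Supplier 4 at 13.0: take all 16 pallets → 35 still needed.
Take 10 from Supplier Y at 20.0 → need 25 more.
Supplier 22 at 23.0: take all 9 pallets → 16 still needed.
Take 16 from Supplier 27 at 25.0 to finish.
Cost = 22×7.0 + 16×13.0 + 10×20.0 + 9×23.0 + 16×25.0 = 1169.

1169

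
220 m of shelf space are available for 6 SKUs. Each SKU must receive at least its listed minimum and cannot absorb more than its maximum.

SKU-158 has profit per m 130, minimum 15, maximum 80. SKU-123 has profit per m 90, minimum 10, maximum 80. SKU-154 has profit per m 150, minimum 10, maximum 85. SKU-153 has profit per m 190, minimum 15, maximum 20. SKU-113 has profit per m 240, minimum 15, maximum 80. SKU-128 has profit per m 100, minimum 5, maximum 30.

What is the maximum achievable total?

39750

Meeting every minimum uses 15+10+10+15+15+5 = 70 m, leaving 150.
Highest profit per m first: SKU-113 240 > SKU-153 190 > SKU-154 150 > SKU-158 130 > SKU-128 100 > SKU-123 90.
SKU-113: +65 to 80 (cap) → 85 left.
SKU-153: +5 to 20 (cap) → 80 left.
Give SKU-154 75 more to hit its cap of 85 → 5 left.
SKU-158 has room for 65 more but only 5 remain, so it gets 20.
Total = 130×20 + 90×10 + 150×85 + 190×20 + 240×80 + 100×5 = 39750.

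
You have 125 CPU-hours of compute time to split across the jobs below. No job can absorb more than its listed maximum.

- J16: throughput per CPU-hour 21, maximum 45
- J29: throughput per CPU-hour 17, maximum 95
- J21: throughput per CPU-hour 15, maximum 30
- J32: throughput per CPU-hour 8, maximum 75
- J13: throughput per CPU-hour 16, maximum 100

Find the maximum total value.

2305

Order the jobs by throughput per CPU-hour: J16 21 > J29 17 > J13 16 > J21 15 > J32 8.
J16 takes 45 to reach its cap of 45 ; 80 left.
J29 has room for 95 but only 80 remain, so it gets 80.
Total = 21×45 + 17×80 = 2305.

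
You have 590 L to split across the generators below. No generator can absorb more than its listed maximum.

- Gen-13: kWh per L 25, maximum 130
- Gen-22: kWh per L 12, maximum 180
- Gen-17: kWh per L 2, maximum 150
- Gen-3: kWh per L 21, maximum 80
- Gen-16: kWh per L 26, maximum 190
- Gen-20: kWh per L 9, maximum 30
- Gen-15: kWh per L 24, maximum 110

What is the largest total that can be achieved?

13470

Highest kWh per L first: Gen-16 26 > Gen-13 25 > Gen-15 24 > Gen-3 21 > Gen-22 12 > Gen-20 9 > Gen-17 2.
Gen-16: +190 to 190 (cap) ; 400 left.
Give Gen-13 130 to hit its cap of 130 ; 270 left.
Gen-15 takes 110 to reach its cap of 110 ; 160 left.
Give Gen-3 80 to hit its cap of 80 ; 80 left.
Gen-22 has room for 180 but only 80 remain, so it gets 80.
Total = 25×130 + 12×80 + 21×80 + 26×190 + 24×110 = 13470.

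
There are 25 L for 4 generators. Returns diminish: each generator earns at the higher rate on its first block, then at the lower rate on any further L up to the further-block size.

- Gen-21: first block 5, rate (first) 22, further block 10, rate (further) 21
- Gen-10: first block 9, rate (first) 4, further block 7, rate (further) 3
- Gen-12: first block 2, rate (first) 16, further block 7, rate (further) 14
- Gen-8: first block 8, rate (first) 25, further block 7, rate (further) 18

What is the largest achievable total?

Rank every tier by rate: Gen-8/T1 25 > Gen-21/T1 22 > Gen-21/T2 21 > Gen-8/T2 18 > Gen-12/T1 16 > Gen-12/T2 14 > Gen-10/T1 4 > Gen-10/T2 3.
Gen-8 T1 at 25: fill all 8 ; 17 left.
Gen-21 T1 at 22: fill all 5 ; 12 left.
Gen-21/T2 (21): +10 ; 2 left.
2 remain; put them into Gen-8 T2 at 18.
Total = 25×8 + 22×5 + 21×10 + 18×2 = 556.

556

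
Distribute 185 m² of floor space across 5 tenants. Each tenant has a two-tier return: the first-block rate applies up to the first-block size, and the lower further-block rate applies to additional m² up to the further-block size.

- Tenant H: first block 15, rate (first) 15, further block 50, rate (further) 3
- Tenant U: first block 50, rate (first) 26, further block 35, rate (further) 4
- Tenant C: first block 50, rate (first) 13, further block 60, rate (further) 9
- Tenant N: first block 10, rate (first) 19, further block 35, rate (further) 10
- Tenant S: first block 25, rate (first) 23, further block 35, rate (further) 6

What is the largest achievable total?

Order all 10 blocks by rate: Tenant U/first 26 > Tenant S/first 23 > Tenant N/first 19 > Tenant H/first 15 > Tenant C/first 13 > Tenant N/second 10 > Tenant C/second 9 > Tenant S/second 6 > Tenant U/second 4 > Tenant H/second 3.
Tenant U first at 26: fill all 50 → 135 left.
Tenant S first at 23: fill all 25 → 110 left.
Tenant N/first (19): +10 → 100 left.
Tenant H first at 15: fill all 15 → 85 left.
Tenant C first at 13: fill all 50 → 35 left.
Tenant N/second (10): +35 → 0 left.
Total = 26×50 + 23×25 + 19×10 + 15×15 + 13×50 + 10×35 = 3290.

3290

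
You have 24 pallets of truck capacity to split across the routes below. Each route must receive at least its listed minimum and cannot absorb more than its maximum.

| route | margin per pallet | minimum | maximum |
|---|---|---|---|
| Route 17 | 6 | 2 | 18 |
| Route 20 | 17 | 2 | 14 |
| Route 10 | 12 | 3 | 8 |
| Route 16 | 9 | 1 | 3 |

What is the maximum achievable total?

343

Meeting every minimum uses 2+2+3+1 = 8 pallets, leaving 16.
Rank by margin per pallet: Route 20 17 > Route 10 12 > Route 16 9 > Route 17 6.
Route 20 takes 12 more to reach its cap of 14 — 4 left.
Only 4 left; Route 10 takes them to reach 7.
Total = 6×2 + 17×14 + 12×7 + 9×1 = 343.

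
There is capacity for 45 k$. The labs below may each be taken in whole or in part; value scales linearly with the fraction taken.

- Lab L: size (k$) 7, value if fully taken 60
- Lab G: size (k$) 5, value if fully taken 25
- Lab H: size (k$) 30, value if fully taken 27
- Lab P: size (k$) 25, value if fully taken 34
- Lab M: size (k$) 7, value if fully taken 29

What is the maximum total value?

Best value per unit of size first: Lab L 60/7≈8.57, Lab G 25/5≈5, Lab M 29/7≈4.14, Lab P 34/25≈1.36, Lab H 27/30≈0.9.
All 7 k$ of Lab L fit (value 60) — 38 remain.
All 5 k$ of Lab G fit (value 25) — 33 remain.
All 7 k$ of Lab M fit (value 29) — 26 remain.
All 25 k$ of Lab P fit (value 34) — 1 remain.
1 k$ left: a 1/30 share of Lab H gives 27×1/30 = 0.9.
Total value = 148.9.

148.9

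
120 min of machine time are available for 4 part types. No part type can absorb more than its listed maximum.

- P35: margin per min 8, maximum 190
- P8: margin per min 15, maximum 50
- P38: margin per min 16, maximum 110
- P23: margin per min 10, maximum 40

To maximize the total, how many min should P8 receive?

Rank by margin per min: P38 16 > P8 15 > P23 10 > P35 8.
Give P38 110 to hit its cap of 110 ; 10 left.
P8 has room for 50 but only 10 remain, so it gets 10.

10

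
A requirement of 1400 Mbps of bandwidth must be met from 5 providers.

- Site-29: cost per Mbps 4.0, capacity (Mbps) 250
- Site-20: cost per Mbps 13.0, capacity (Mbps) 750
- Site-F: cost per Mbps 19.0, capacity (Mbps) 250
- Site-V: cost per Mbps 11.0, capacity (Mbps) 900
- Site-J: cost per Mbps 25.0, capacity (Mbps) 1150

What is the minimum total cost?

Use providers in increasing cost order.
Site-29 (4.0): use full 250 → 1150 Mbps to go.
Take 900 from Site-V at 11.0 → need 250 more.
Site-20 at 13.0: take 250 of its 750 → requirement met.
Site-F, Site-J: unused.
Cost = 250×4.0 + 900×11.0 + 250×13.0 = 14150.

14150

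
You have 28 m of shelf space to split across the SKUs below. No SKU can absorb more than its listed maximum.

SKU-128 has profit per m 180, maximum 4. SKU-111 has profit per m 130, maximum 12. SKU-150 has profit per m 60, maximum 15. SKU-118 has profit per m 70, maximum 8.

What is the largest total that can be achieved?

3080

Highest profit per m first: SKU-128 180 > SKU-111 130 > SKU-118 70 > SKU-150 60.
SKU-128 takes 4 to reach its cap of 4 ; 24 left.
SKU-111 takes 12 to reach its cap of 12 ; 12 left.
SKU-118: +8 to 8 (cap) ; 4 left.
Only 4 left; SKU-150 takes them to reach 4.
Total = 180×4 + 130×12 + 60×4 + 70×8 = 3080.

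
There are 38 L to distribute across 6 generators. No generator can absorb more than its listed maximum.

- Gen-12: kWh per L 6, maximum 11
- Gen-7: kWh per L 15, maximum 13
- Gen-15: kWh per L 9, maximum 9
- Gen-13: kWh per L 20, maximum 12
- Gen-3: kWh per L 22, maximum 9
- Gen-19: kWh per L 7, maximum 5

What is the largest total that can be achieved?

669

Highest kWh per L first: Gen-3 22 > Gen-13 20 > Gen-7 15 > Gen-15 9 > Gen-19 7 > Gen-12 6.
Gen-3 takes 9 to reach its cap of 9 ; 29 left.
Gen-13: +12 to 12 (cap) ; 17 left.
Gen-7 takes 13 to reach its cap of 13 ; 4 left.
Only 4 left; Gen-15 takes them to reach 4.
Total = 15×13 + 9×4 + 20×12 + 22×9 = 669.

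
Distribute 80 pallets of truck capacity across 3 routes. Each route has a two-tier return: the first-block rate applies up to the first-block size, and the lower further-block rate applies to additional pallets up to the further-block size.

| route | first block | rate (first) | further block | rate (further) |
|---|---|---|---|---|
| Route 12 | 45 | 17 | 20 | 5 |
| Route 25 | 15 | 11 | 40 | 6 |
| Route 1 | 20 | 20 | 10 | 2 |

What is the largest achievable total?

Order all 6 blocks by rate: Route 1/tier1 20 > Route 12/tier1 17 > Route 25/tier1 11 > Route 25/tier2 6 > Route 12/tier2 5 > Route 1/tier2 2.
Fill Route 1 tier1 block (20 at 20) ; 60 left.
Fill Route 12 tier1 block (45 at 17) ; 15 left.
Route 25 tier1 at 11: fill all 15 ; 0 left.
Total = 20×20 + 17×45 + 11×15 = 1330.

1330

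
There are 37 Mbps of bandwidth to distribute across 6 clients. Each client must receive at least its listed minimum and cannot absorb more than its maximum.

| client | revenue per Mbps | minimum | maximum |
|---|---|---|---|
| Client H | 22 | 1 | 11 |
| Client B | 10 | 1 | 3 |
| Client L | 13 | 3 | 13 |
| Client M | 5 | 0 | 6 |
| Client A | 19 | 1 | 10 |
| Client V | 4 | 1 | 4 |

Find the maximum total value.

Meeting every minimum uses 1+1+3+0+1+1 = 7 Mbps, leaving 30.
Highest revenue per Mbps first: Client H 22 > Client A 19 > Client L 13 > Client B 10 > Client M 5 > Client V 4.
Client H: +10 to 11 (cap) ; 20 left.
Client A takes 9 more to reach its cap of 10 ; 11 left.
Client L: +10 to 13 (cap) ; 1 left.
Client B: +1 (room for 2) → 2. Pool exhausted.
Total = 22×11 + 10×2 + 13×13 + 19×10 + 4×1 = 625.

625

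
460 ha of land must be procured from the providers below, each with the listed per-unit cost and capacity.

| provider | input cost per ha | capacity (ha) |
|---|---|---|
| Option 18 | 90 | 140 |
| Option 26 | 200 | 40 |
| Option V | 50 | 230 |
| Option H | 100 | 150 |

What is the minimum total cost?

Use providers in increasing cost order.
Option V (50): use full 230 → 230 ha to go.
Option 18 at 90: take all 140 ha → 90 still needed.
Option H (100): take the remaining 90 → done.
Option 26: unused.
Cost = 230×50 + 140×90 + 90×100 = 33100.

33100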